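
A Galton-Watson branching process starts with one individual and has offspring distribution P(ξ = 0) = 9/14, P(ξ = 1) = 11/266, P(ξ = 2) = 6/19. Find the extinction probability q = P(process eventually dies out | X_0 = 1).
q = 1

Mean offspring μ = 0·9/14 + 1·11/266 + 2·6/19 = 179/266 ≤ 1. For μ ≤ 1 with offspring not concentrated at 1, the Galton-Watson process goes extinct almost surely, so q = 1.
(Algebraic check: The pgf is f(s) = 9/14 + 11/266·s + 6/19·s². The extinction probability q is the smallest fixed point of f in [0, 1]. Setting s = f(s):
  6/19·s² + (11/266 − 1)·s + 9/14 = 0
  6/19·s² − (9/14 + 6/19)·s + 9/14 = 0
which factors as (s − 1)·(6/19·s − 9/14) = 0, giving roots s = 1 and s = (9/14)/(6/19) = 57/28. Since 57/28 ≥ 1, the smallest root in [0, 1] is s = 1.)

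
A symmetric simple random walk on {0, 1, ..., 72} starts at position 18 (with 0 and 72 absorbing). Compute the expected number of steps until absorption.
E[τ | X_0 = 18] = 972

Let v_k = E[τ | X_0 = k]. Boundary: v_0 = v_72 = 0. Recurrence: v_k = 1 + (v_{k-1} + v_{k+1})/2 for 1 ≤ k ≤ 71. The particular solution to v_k − (v_{k-1} + v_{k+1})/2 = 1 is v_k = −k^2. Adding homogeneous solution A + B k and matching boundaries gives v_k = k (72 − k). Substituting k = 18: v_18 = 18 · 54 = 972.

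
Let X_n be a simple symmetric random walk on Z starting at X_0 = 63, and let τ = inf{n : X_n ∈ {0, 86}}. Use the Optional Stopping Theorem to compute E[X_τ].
E[X_τ] = 63

X_n is a martingale and τ is a bounded-mean stopping time (indeed τ is finite a.s. with bounded expectation since the walk is in a bounded region). By the OST, E[X_τ] = E[X_0] = 63. Equivalently: E[X_τ] = 86 · P(hit 86 first) + 0 · P(hit 0 first) = 86 · (63/86) = 63.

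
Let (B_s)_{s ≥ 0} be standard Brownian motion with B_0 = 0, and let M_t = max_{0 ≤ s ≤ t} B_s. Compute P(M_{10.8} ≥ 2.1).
P(M_{10.8} ≥ 2.1) = 2·P(B_{10.8} ≥ 2.1) = 2(1 − Φ(2.1/√10.8)) ≈ 0.5228

By the reflection principle for Brownian motion, P(M_t ≥ a) = 2 · P(B_t ≥ a) for a ≥ 0. Since B_t ~ N(0, t), P(B_t ≥ 2.1) = 1 − Φ(2.1/√t) = 1 − Φ(2.1/√10.8) = 1 − Φ(0.6390). So
  P(M_{10.8} ≥ 2.1) = 2(1 − Φ(0.6390)) ≈ 0.5228.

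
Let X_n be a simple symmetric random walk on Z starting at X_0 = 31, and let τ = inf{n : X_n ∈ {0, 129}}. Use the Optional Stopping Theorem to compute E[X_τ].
E[X_τ] = 31

X_n is a martingale and τ is a bounded-mean stopping time (indeed τ is finite a.s. with bounded expectation since the walk is in a bounded region). By the OST, E[X_τ] = E[X_0] = 31. Equivalently: E[X_τ] = 129 · P(hit 129 first) + 0 · P(hit 0 first) = 129 · (31/129) = 31.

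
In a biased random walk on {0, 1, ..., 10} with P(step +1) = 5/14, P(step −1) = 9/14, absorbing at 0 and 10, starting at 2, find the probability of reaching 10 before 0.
P(hit 10 before 0) = (1 − (9/5)^2) / (1 − (9/5)^10) = 390625/62089621

Let u_k denote P(reach 10 before 0 | start at k). Boundary: u_0 = 0, u_10 = 1. Recurrence: u_k = 5/14·u_{k+1} + 9/14·u_{k-1} for 1 ≤ k ≤ 9. Try u_k = A + B·r^k with r = q/p = (9/14)/(5/14) = 9/5. Substitution satisfies the recurrence; boundary conditions give:
  u_k = (1 − r^k) / (1 − r^N) = (1 − (9/5)^2) / (1 − (9/5)^10) = 390625/62089621.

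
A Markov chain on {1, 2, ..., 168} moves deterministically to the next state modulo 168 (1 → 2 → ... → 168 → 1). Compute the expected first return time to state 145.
E[T_145 | X_0 = 145] = 168

The chain cycles deterministically, so starting at state 145 it returns in exactly 168 steps. Equivalently, the stationary distribution is uniform π_j = 1/168 for every state j, so by Kac's formula E[T_145] = 1/π_145 = 168.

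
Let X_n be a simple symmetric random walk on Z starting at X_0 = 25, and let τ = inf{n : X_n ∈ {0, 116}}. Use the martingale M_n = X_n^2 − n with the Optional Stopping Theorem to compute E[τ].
E[τ] = 2275

M_n = X_n^2 − n is a martingale (since E[X_{n+1}^2 | F_n] = X_n^2 + 1). By OST (τ has finite mean in a bounded region), E[M_τ] = E[M_0] = X_0^2 − 0 = 25^2 = 625. Also E[M_τ] = E[X_τ^2] − E[τ]. The walk exits at 0 or 116, with P(hit 116 first) = 25/116, so E[X_τ^2] = 116^2 · 25/116 + 0 = 2900. Thus E[τ] = E[X_τ^2] − E[M_τ] = 2900 − 625 = 2275 = 25(116 − 25) = 2275.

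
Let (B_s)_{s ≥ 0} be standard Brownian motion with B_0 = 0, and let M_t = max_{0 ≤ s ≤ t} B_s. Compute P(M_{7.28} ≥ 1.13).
P(M_{7.28} ≥ 1.13) = 2·P(B_{7.28} ≥ 1.13) = 2(1 − Φ(1.13/√7.28)) ≈ 0.6754

By the reflection principle for Brownian motion, P(M_t ≥ a) = 2 · P(B_t ≥ a) for a ≥ 0. Since B_t ~ N(0, t), P(B_t ≥ 1.13) = 1 − Φ(1.13/√t) = 1 − Φ(1.13/√7.28) = 1 − Φ(0.4188). So
  P(M_{7.28} ≥ 1.13) = 2(1 − Φ(0.4188)) ≈ 0.6754.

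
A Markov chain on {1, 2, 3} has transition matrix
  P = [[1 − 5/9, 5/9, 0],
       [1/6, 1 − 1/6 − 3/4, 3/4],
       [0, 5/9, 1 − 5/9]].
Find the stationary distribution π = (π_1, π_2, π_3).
π = (6/53, 20/53, 27/53)

This is a birth-death chain on three states, which satisfies detailed balance: π_1 · P_{12} = π_2 · P_{21} and π_2 · P_{23} = π_3 · P_{32}.
From π_1 · 5/9 = π_2 · 1/6: π_2/π_1 = (5/9)/(1/6) = 10/3.
From π_2 · 3/4 = π_3 · 5/9: π_3/π_2 = (3/4)/(5/9) = 27/20.
Take π_1 proportional to 1; then unnormalized π = (1, 10/3, 9/2). Normalize by dividing by the sum 53/6:
  π = (6/53, 20/53, 27/53).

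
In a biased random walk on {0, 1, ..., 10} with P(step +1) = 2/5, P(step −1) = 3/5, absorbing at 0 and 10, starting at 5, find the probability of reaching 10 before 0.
P(hit 10 before 0) = (1 − (3/2)^5) / (1 − (3/2)^10) = 32/275

Let u_k denote P(reach 10 before 0 | start at k). Boundary: u_0 = 0, u_10 = 1. Recurrence: u_k = 2/5·u_{k+1} + 3/5·u_{k-1} for 1 ≤ k ≤ 9. Try u_k = A + B·r^k with r = q/p = (3/5)/(2/5) = 3/2. Substitution satisfies the recurrence; boundary conditions give:
  u_k = (1 − r^k) / (1 − r^N) = (1 − (3/2)^5) / (1 − (3/2)^10) = 32/275.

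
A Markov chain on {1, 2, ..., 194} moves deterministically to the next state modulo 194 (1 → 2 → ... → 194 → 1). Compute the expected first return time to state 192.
E[T_192 | X_0 = 192] = 194

The chain cycles deterministically, so starting at state 192 it returns in exactly 194 steps. Equivalently, the stationary distribution is uniform π_j = 1/194 for every state j, so by Kac's formula E[T_192] = 1/π_192 = 194.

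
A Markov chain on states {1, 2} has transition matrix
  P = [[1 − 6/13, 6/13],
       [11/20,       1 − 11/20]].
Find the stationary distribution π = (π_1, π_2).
π_1 = 143/263, π_2 = 120/263

Solve πP = π with π_1 + π_2 = 1. From πP = π: π_1 · (1 − 6/13) + π_2 · 11/20 = π_1 ⇒ π_2 · 11/20 = π_1 · 6/13 ⇒ π_2/π_1 = (6/13)/(11/20) = 120/143. Together with π_1 + π_2 = 1:
  π_1 = (11/20)/(6/13 + 11/20) = (11/20)/(263/260) = 143/263,
  π_2 = (6/13)/(6/13 + 11/20) = (6/13)/(263/260) = 120/263.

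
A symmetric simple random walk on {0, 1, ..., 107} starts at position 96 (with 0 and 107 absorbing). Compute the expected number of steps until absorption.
E[τ | X_0 = 96] = 1056

Let v_k = E[τ | X_0 = k]. Boundary: v_0 = v_107 = 0. Recurrence: v_k = 1 + (v_{k-1} + v_{k+1})/2 for 1 ≤ k ≤ 106. The particular solution to v_k − (v_{k-1} + v_{k+1})/2 = 1 is v_k = −k^2. Adding homogeneous solution A + B k and matching boundaries gives v_k = k (107 − k). Substituting k = 96: v_96 = 96 · 11 = 1056.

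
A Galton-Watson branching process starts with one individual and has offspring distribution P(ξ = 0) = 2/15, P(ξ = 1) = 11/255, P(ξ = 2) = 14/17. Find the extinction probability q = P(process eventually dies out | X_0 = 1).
q = 17/105

The pgf is f(s) = 2/15 + 11/255·s + 14/17·s². The extinction probability q is the smallest fixed point of f in [0, 1]. Setting s = f(s):
  14/17·s² + (11/255 − 1)·s + 2/15 = 0
  14/17·s² − (2/15 + 14/17)·s + 2/15 = 0
which factors as (s − 1)·(14/17·s − 2/15) = 0, giving roots s = 1 and s = (2/15)/(14/17) = 17/105.
Mean offspring μ = 11/255 + 2·14/17 = 431/255 > 1 (supercritical), so q < 1. The extinction probability is the smaller root: q = (2/15)/(14/17) = 17/105.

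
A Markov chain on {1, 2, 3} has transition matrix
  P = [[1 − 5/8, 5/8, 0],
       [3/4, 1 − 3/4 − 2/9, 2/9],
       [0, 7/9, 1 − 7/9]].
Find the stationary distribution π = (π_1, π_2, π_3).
π = (14/29, 35/87, 10/87)

This is a birth-death chain on three states, which satisfies detailed balance: π_1 · P_{12} = π_2 · P_{21} and π_2 · P_{23} = π_3 · P_{32}.
From π_1 · 5/8 = π_2 · 3/4: π_2/π_1 = (5/8)/(3/4) = 5/6.
From π_2 · 2/9 = π_3 · 7/9: π_3/π_2 = (2/9)/(7/9) = 2/7.
Take π_1 proportional to 1; then unnormalized π = (1, 5/6, 5/21). Normalize by dividing by the sum 29/14:
  π = (14/29, 35/87, 10/87).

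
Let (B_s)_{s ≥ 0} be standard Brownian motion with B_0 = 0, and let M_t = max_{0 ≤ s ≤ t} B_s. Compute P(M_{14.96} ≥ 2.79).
P(M_{14.96} ≥ 2.79) = 2·P(B_{14.96} ≥ 2.79) = 2(1 − Φ(2.79/√14.96)) ≈ 0.4707

By the reflection principle for Brownian motion, P(M_t ≥ a) = 2 · P(B_t ≥ a) for a ≥ 0. Since B_t ~ N(0, t), P(B_t ≥ 2.79) = 1 − Φ(2.79/√t) = 1 − Φ(2.79/√14.96) = 1 − Φ(0.7213). So
  P(M_{14.96} ≥ 2.79) = 2(1 − Φ(0.7213)) ≈ 0.4707.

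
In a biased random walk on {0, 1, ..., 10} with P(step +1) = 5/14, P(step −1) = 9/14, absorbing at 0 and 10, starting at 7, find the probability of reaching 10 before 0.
P(hit 10 before 0) = (1 − (9/5)^7) / (1 − (9/5)^10) = 147026375/869254694

Let u_k denote P(reach 10 before 0 | start at k). Boundary: u_0 = 0, u_10 = 1. Recurrence: u_k = 5/14·u_{k+1} + 9/14·u_{k-1} for 1 ≤ k ≤ 9. Try u_k = A + B·r^k with r = q/p = (9/14)/(5/14) = 9/5. Substitution satisfies the recurrence; boundary conditions give:
  u_k = (1 − r^k) / (1 − r^N) = (1 − (9/5)^7) / (1 − (9/5)^10) = 147026375/869254694.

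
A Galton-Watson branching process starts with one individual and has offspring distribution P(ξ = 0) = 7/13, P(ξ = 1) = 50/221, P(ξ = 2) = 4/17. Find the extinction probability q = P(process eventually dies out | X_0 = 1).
q = 1

Mean offspring μ = 0·7/13 + 1·50/221 + 2·4/17 = 154/221 ≤ 1. For μ ≤ 1 with offspring not concentrated at 1, the Galton-Watson process goes extinct almost surely, so q = 1.
(Algebraic check: The pgf is f(s) = 7/13 + 50/221·s + 4/17·s². The extinction probability q is the smallest fixed point of f in [0, 1]. Setting s = f(s):
  4/17·s² + (50/221 − 1)·s + 7/13 = 0
  4/17·s² − (7/13 + 4/17)·s + 7/13 = 0
which factors as (s − 1)·(4/17·s − 7/13) = 0, giving roots s = 1 and s = (7/13)/(4/17) = 119/52. Since 119/52 ≥ 1, the smallest root in [0, 1] is s = 1.)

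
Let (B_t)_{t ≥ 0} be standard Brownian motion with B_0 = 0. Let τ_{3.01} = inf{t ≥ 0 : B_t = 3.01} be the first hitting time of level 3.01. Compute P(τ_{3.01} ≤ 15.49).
P(τ_{3.01} ≤ 15.49) = 2(1 − Φ(3.01/√15.49)) = 2(1 − Φ(0.7648)) ≈ 0.4444

By the reflection principle for standard BM, P(τ_b ≤ t) = 2 · P(B_t ≥ b). Since B_t ~ N(0, t), P(B_t ≥ 3.01) = 1 − Φ(3.01/√t) = 1 − Φ(3.01/√15.49) = 1 − Φ(0.7648) ≈ 0.22220. Doubling: P(τ_{3.01} ≤ 15.49) ≈ 2 · 0.22220 = 0.44440 ≈ 0.4444.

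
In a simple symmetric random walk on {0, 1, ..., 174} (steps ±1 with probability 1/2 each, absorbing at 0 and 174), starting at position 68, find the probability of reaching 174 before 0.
P(hit 174 before 0) = 68/174 = 34/87

Let u_k = P(hit 174 before 0 | start at k). Then u_0 = 0, u_174 = 1, and u_k = u_{k-1}/2 + u_{k+1}/2 for 1 ≤ k ≤ 173. This harmonic recurrence is solved by u_k = k/174, giving u_68 = 68/174 = 34/87.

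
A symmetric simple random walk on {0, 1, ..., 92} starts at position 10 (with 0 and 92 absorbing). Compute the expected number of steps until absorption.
E[τ | X_0 = 10] = 820

Let v_k = E[τ | X_0 = k]. Boundary: v_0 = v_92 = 0. Recurrence: v_k = 1 + (v_{k-1} + v_{k+1})/2 for 1 ≤ k ≤ 91. The particular solution to v_k − (v_{k-1} + v_{k+1})/2 = 1 is v_k = −k^2. Adding homogeneous solution A + B k and matching boundaries gives v_k = k (92 − k). Substituting k = 10: v_10 = 10 · 82 = 820.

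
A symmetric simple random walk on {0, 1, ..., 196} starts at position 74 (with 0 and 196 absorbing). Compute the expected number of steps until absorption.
E[τ | X_0 = 74] = 9028

Let v_k = E[τ | X_0 = k]. Boundary: v_0 = v_196 = 0. Recurrence: v_k = 1 + (v_{k-1} + v_{k+1})/2 for 1 ≤ k ≤ 195. The particular solution to v_k − (v_{k-1} + v_{k+1})/2 = 1 is v_k = −k^2. Adding homogeneous solution A + B k and matching boundaries gives v_k = k (196 − k). Substituting k = 74: v_74 = 74 · 122 = 9028.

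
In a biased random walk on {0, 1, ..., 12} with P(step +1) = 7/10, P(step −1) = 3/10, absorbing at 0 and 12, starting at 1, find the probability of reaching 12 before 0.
P(hit 12 before 0) = (1 − (3/7)^1) / (1 − (3/7)^12) = 1977326743/3460188940

Let u_k denote P(reach 12 before 0 | start at k). Boundary: u_0 = 0, u_12 = 1. Recurrence: u_k = 7/10·u_{k+1} + 3/10·u_{k-1} for 1 ≤ k ≤ 11. Try u_k = A + B·r^k with r = q/p = (3/10)/(7/10) = 3/7. Substitution satisfies the recurrence; boundary conditions give:
  u_k = (1 − r^k) / (1 − r^N) = (1 − (3/7)^1) / (1 − (3/7)^12) = 1977326743/3460188940.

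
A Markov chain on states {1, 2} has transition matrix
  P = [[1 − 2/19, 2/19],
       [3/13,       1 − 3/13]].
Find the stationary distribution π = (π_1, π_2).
π_1 = 57/83, π_2 = 26/83

Solve πP = π with π_1 + π_2 = 1. From πP = π: π_1 · (1 − 2/19) + π_2 · 3/13 = π_1 ⇒ π_2 · 3/13 = π_1 · 2/19 ⇒ π_2/π_1 = (2/19)/(3/13) = 26/57. Together with π_1 + π_2 = 1:
  π_1 = (3/13)/(2/19 + 3/13) = (3/13)/(83/247) = 57/83,
  π_2 = (2/19)/(2/19 + 3/13) = (2/19)/(83/247) = 26/83.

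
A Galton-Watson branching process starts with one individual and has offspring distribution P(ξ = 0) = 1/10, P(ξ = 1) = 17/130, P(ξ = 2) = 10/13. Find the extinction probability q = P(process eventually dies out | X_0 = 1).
q = 13/100

The pgf is f(s) = 1/10 + 17/130·s + 10/13·s². The extinction probability q is the smallest fixed point of f in [0, 1]. Setting s = f(s):
  10/13·s² + (17/130 − 1)·s + 1/10 = 0
  10/13·s² − (1/10 + 10/13)·s + 1/10 = 0
which factors as (s − 1)·(10/13·s − 1/10) = 0, giving roots s = 1 and s = (1/10)/(10/13) = 13/100.
Mean offspring μ = 17/130 + 2·10/13 = 217/130 > 1 (supercritical), so q < 1. The extinction probability is the smaller root: q = (1/10)/(10/13) = 13/100.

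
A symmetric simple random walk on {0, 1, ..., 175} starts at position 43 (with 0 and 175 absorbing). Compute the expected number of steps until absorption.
E[τ | X_0 = 43] = 5676

Let v_k = E[τ | X_0 = k]. Boundary: v_0 = v_175 = 0. Recurrence: v_k = 1 + (v_{k-1} + v_{k+1})/2 for 1 ≤ k ≤ 174. The particular solution to v_k − (v_{k-1} + v_{k+1})/2 = 1 is v_k = −k^2. Adding homogeneous solution A + B k and matching boundaries gives v_k = k (175 − k). Substituting k = 43: v_43 = 43 · 132 = 5676.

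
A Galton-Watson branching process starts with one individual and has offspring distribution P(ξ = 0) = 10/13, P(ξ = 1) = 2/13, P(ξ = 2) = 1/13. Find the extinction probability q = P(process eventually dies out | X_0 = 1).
q = 1

Mean offspring μ = 0·10/13 + 1·2/13 + 2·1/13 = 4/13 ≤ 1. For μ ≤ 1 with offspring not concentrated at 1, the Galton-Watson process goes extinct almost surely, so q = 1.
(Algebraic check: The pgf is f(s) = 10/13 + 2/13·s + 1/13·s². The extinction probability q is the smallest fixed point of f in [0, 1]. Setting s = f(s):
  1/13·s² + (2/13 − 1)·s + 10/13 = 0
  1/13·s² − (10/13 + 1/13)·s + 10/13 = 0
which factors as (s − 1)·(1/13·s − 10/13) = 0, giving roots s = 1 and s = (10/13)/(1/13) = 10. Since 10 ≥ 1, the smallest root in [0, 1] is s = 1.)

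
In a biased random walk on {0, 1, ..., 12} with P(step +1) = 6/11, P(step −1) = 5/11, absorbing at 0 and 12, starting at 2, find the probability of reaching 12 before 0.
P(hit 12 before 0) = (1 − (5/6)^2) / (1 − (5/6)^12) = 60466176/175694701

Let u_k denote P(reach 12 before 0 | start at k). Boundary: u_0 = 0, u_12 = 1. Recurrence: u_k = 6/11·u_{k+1} + 5/11·u_{k-1} for 1 ≤ k ≤ 11. Try u_k = A + B·r^k with r = q/p = (5/11)/(6/11) = 5/6. Substitution satisfies the recurrence; boundary conditions give:
  u_k = (1 − r^k) / (1 − r^N) = (1 − (5/6)^2) / (1 − (5/6)^12) = 60466176/175694701.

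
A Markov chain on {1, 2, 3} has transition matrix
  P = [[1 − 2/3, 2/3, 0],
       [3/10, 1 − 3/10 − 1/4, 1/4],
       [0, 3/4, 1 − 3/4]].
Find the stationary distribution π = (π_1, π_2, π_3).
π = (27/107, 60/107, 20/107)

This is a birth-death chain on three states, which satisfies detailed balance: π_1 · P_{12} = π_2 · P_{21} and π_2 · P_{23} = π_3 · P_{32}.
From π_1 · 2/3 = π_2 · 3/10: π_2/π_1 = (2/3)/(3/10) = 20/9.
From π_2 · 1/4 = π_3 · 3/4: π_3/π_2 = (1/4)/(3/4) = 1/3.
Take π_1 proportional to 1; then unnormalized π = (1, 20/9, 20/27). Normalize by dividing by the sum 107/27:
  π = (27/107, 60/107, 20/107).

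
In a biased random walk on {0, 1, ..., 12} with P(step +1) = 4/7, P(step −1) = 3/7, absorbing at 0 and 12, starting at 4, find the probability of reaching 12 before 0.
P(hit 12 before 0) = (1 − (3/4)^4) / (1 − (3/4)^12) = 65536/92833

Let u_k denote P(reach 12 before 0 | start at k). Boundary: u_0 = 0, u_12 = 1. Recurrence: u_k = 4/7·u_{k+1} + 3/7·u_{k-1} for 1 ≤ k ≤ 11. Try u_k = A + B·r^k with r = q/p = (3/7)/(4/7) = 3/4. Substitution satisfies the recurrence; boundary conditions give:
  u_k = (1 − r^k) / (1 − r^N) = (1 − (3/4)^4) / (1 − (3/4)^12) = 65536/92833.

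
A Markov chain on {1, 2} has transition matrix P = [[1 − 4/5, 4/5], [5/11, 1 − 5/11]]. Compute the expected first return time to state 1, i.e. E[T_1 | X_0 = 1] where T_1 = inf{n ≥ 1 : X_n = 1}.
E[T_1 | X_0 = 1] = 1/π_1 = 69/25

For an irreducible recurrent Markov chain with stationary distribution π, E[T_i | X_0 = i] = 1/π_i (Kac's formula). Here π_1 = (5/11)/(4/5 + 5/11) = (5/11)/(69/55) = 25/69, so E[T_1 | X_0 = 1] = 1/π_1 = (4/5 + 5/11)/(5/11) = (69/55)/(5/11) = 69/25.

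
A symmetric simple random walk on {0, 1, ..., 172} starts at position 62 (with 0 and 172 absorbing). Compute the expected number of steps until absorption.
E[τ | X_0 = 62] = 6820

Let v_k = E[τ | X_0 = k]. Boundary: v_0 = v_172 = 0. Recurrence: v_k = 1 + (v_{k-1} + v_{k+1})/2 for 1 ≤ k ≤ 171. The particular solution to v_k − (v_{k-1} + v_{k+1})/2 = 1 is v_k = −k^2. Adding homogeneous solution A + B k and matching boundaries gives v_k = k (172 − k). Substituting k = 62: v_62 = 62 · 110 = 6820.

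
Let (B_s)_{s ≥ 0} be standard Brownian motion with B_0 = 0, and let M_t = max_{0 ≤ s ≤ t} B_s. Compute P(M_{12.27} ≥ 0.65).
P(M_{12.27} ≥ 0.65) = 2·P(B_{12.27} ≥ 0.65) = 2(1 − Φ(0.65/√12.27)) ≈ 0.8528

By the reflection principle for Brownian motion, P(M_t ≥ a) = 2 · P(B_t ≥ a) for a ≥ 0. Since B_t ~ N(0, t), P(B_t ≥ 0.65) = 1 − Φ(0.65/√t) = 1 − Φ(0.65/√12.27) = 1 − Φ(0.1856). So
  P(M_{12.27} ≥ 0.65) = 2(1 − Φ(0.1856)) ≈ 0.8528.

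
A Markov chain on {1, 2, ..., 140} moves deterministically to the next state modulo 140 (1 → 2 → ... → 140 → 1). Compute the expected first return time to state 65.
E[T_65 | X_0 = 65] = 140

The chain cycles deterministically, so starting at state 65 it returns in exactly 140 steps. Equivalently, the stationary distribution is uniform π_j = 1/140 for every state j, so by Kac's formula E[T_65] = 1/π_65 = 140.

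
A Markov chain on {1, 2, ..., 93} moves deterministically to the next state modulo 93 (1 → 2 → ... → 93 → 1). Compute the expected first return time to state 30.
E[T_30 | X_0 = 30] = 93

The chain cycles deterministically, so starting at state 30 it returns in exactly 93 steps. Equivalently, the stationary distribution is uniform π_j = 1/93 for every state j, so by Kac's formula E[T_30] = 1/π_30 = 93.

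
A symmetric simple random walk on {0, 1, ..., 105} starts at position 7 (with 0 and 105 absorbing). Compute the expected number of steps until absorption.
E[τ | X_0 = 7] = 686

Let v_k = E[τ | X_0 = k]. Boundary: v_0 = v_105 = 0. Recurrence: v_k = 1 + (v_{k-1} + v_{k+1})/2 for 1 ≤ k ≤ 104. The particular solution to v_k − (v_{k-1} + v_{k+1})/2 = 1 is v_k = −k^2. Adding homogeneous solution A + B k and matching boundaries gives v_k = k (105 − k). Substituting k = 7: v_7 = 7 · 98 = 686.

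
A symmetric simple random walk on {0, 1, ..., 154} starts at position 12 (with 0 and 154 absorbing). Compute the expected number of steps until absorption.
E[τ | X_0 = 12] = 1704

Let v_k = E[τ | X_0 = k]. Boundary: v_0 = v_154 = 0. Recurrence: v_k = 1 + (v_{k-1} + v_{k+1})/2 for 1 ≤ k ≤ 153. The particular solution to v_k − (v_{k-1} + v_{k+1})/2 = 1 is v_k = −k^2. Adding homogeneous solution A + B k and matching boundaries gives v_k = k (154 − k). Substituting k = 12: v_12 = 12 · 142 = 1704.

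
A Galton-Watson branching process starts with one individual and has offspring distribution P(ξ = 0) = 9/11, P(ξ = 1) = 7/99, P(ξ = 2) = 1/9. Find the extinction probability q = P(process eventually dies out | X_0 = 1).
q = 1

Mean offspring μ = 0·9/11 + 1·7/99 + 2·1/9 = 29/99 ≤ 1. For μ ≤ 1 with offspring not concentrated at 1, the Galton-Watson process goes extinct almost surely, so q = 1.
(Algebraic check: The pgf is f(s) = 9/11 + 7/99·s + 1/9·s². The extinction probability q is the smallest fixed point of f in [0, 1]. Setting s = f(s):
  1/9·s² + (7/99 − 1)·s + 9/11 = 0
  1/9·s² − (9/11 + 1/9)·s + 9/11 = 0
which factors as (s − 1)·(1/9·s − 9/11) = 0, giving roots s = 1 and s = (9/11)/(1/9) = 81/11. Since 81/11 ≥ 1, the smallest root in [0, 1] is s = 1.)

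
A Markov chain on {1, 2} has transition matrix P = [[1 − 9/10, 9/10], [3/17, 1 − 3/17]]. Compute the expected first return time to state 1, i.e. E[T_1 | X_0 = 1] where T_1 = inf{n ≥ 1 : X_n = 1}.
E[T_1 | X_0 = 1] = 1/π_1 = 61/10

For an irreducible recurrent Markov chain with stationary distribution π, E[T_i | X_0 = i] = 1/π_i (Kac's formula). Here π_1 = (3/17)/(9/10 + 3/17) = (3/17)/(183/170) = 10/61, so E[T_1 | X_0 = 1] = 1/π_1 = (9/10 + 3/17)/(3/17) = (183/170)/(3/17) = 61/10.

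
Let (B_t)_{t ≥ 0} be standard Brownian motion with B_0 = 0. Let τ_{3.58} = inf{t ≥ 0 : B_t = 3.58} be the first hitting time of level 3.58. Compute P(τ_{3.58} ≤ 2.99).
P(τ_{3.58} ≤ 2.99) = 2(1 − Φ(3.58/√2.99)) = 2(1 − Φ(2.0704)) ≈ 0.0384

By the reflection principle for standard BM, P(τ_b ≤ t) = 2 · P(B_t ≥ b). Since B_t ~ N(0, t), P(B_t ≥ 3.58) = 1 − Φ(3.58/√t) = 1 − Φ(3.58/√2.99) = 1 − Φ(2.0704) ≈ 0.01921. Doubling: P(τ_{3.58} ≤ 2.99) ≈ 2 · 0.01921 = 0.03842 ≈ 0.0384.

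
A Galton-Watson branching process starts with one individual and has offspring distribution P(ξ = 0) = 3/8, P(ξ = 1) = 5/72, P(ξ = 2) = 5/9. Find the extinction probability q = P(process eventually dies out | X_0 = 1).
q = 27/40

The pgf is f(s) = 3/8 + 5/72·s + 5/9·s². The extinction probability q is the smallest fixed point of f in [0, 1]. Setting s = f(s):
  5/9·s² + (5/72 − 1)·s + 3/8 = 0
  5/9·s² − (3/8 + 5/9)·s + 3/8 = 0
which factors as (s − 1)·(5/9·s − 3/8) = 0, giving roots s = 1 and s = (3/8)/(5/9) = 27/40.
Mean offspring μ = 5/72 + 2·5/9 = 85/72 > 1 (supercritical), so q < 1. The extinction probability is the smaller root: q = (3/8)/(5/9) = 27/40.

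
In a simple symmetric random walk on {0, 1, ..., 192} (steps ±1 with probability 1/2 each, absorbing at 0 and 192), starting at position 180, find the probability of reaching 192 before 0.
P(hit 192 before 0) = 180/192 = 15/16

Let u_k = P(hit 192 before 0 | start at k). Then u_0 = 0, u_192 = 1, and u_k = u_{k-1}/2 + u_{k+1}/2 for 1 ≤ k ≤ 191. This harmonic recurrence is solved by u_k = k/192, giving u_180 = 180/192 = 15/16.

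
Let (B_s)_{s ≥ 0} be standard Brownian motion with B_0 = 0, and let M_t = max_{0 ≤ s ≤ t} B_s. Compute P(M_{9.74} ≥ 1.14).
P(M_{9.74} ≥ 1.14) = 2·P(B_{9.74} ≥ 1.14) = 2(1 − Φ(1.14/√9.74)) ≈ 0.7149

By the reflection principle for Brownian motion, P(M_t ≥ a) = 2 · P(B_t ≥ a) for a ≥ 0. Since B_t ~ N(0, t), P(B_t ≥ 1.14) = 1 − Φ(1.14/√t) = 1 − Φ(1.14/√9.74) = 1 − Φ(0.3653). So
  P(M_{9.74} ≥ 1.14) = 2(1 − Φ(0.3653)) ≈ 0.7149.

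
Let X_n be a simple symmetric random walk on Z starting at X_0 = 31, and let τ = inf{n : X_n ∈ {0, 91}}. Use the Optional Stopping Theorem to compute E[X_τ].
E[X_τ] = 31

X_n is a martingale and τ is a bounded-mean stopping time (indeed τ is finite a.s. with bounded expectation since the walk is in a bounded region). By the OST, E[X_τ] = E[X_0] = 31. Equivalently: E[X_τ] = 91 · P(hit 91 first) + 0 · P(hit 0 first) = 91 · (31/91) = 31.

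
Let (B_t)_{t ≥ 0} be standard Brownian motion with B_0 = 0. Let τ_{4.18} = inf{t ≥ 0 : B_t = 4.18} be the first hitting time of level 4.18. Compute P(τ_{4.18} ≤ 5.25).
P(τ_{4.18} ≤ 5.25) = 2(1 − Φ(4.18/√5.25)) = 2(1 − Φ(1.8243)) ≈ 0.0681

By the reflection principle for standard BM, P(τ_b ≤ t) = 2 · P(B_t ≥ b). Since B_t ~ N(0, t), P(B_t ≥ 4.18) = 1 − Φ(4.18/√t) = 1 − Φ(4.18/√5.25) = 1 − Φ(1.8243) ≈ 0.03405. Doubling: P(τ_{4.18} ≤ 5.25) ≈ 2 · 0.03405 = 0.06810 ≈ 0.0681.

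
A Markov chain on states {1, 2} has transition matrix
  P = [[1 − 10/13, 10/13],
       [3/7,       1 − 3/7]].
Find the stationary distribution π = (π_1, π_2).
π_1 = 39/109, π_2 = 70/109

Solve πP = π with π_1 + π_2 = 1. From πP = π: π_1 · (1 − 10/13) + π_2 · 3/7 = π_1 ⇒ π_2 · 3/7 = π_1 · 10/13 ⇒ π_2/π_1 = (10/13)/(3/7) = 70/39. Together with π_1 + π_2 = 1:
  π_1 = (3/7)/(10/13 + 3/7) = (3/7)/(109/91) = 39/109,
  π_2 = (10/13)/(10/13 + 3/7) = (10/13)/(109/91) = 70/109.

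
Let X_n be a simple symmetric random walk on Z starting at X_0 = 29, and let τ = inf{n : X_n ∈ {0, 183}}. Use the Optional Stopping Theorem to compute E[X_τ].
E[X_τ] = 29

X_n is a martingale and τ is a bounded-mean stopping time (indeed τ is finite a.s. with bounded expectation since the walk is in a bounded region). By the OST, E[X_τ] = E[X_0] = 29. Equivalently: E[X_τ] = 183 · P(hit 183 first) + 0 · P(hit 0 first) = 183 · (29/183) = 29.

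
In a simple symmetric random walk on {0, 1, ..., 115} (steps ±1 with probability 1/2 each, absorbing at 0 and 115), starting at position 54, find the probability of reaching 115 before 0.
P(hit 115 before 0) = 54/115

Let u_k = P(hit 115 before 0 | start at k). Then u_0 = 0, u_115 = 1, and u_k = u_{k-1}/2 + u_{k+1}/2 for 1 ≤ k ≤ 114. This harmonic recurrence is solved by u_k = k/115, giving u_54 = 54/115.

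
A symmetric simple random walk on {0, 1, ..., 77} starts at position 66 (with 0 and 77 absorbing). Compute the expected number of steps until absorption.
E[τ | X_0 = 66] = 726

Let v_k = E[τ | X_0 = k]. Boundary: v_0 = v_77 = 0. Recurrence: v_k = 1 + (v_{k-1} + v_{k+1})/2 for 1 ≤ k ≤ 76. The particular solution to v_k − (v_{k-1} + v_{k+1})/2 = 1 is v_k = −k^2. Adding homogeneous solution A + B k and matching boundaries gives v_k = k (77 − k). Substituting k = 66: v_66 = 66 · 11 = 726.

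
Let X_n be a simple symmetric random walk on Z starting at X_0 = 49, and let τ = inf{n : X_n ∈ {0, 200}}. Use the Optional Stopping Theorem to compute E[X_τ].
E[X_τ] = 49

X_n is a martingale and τ is a bounded-mean stopping time (indeed τ is finite a.s. with bounded expectation since the walk is in a bounded region). By the OST, E[X_τ] = E[X_0] = 49. Equivalently: E[X_τ] = 200 · P(hit 200 first) + 0 · P(hit 0 first) = 200 · (49/200) = 49.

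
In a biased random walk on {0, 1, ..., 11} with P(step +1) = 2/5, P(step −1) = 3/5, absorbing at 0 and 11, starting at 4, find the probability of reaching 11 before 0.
P(hit 11 before 0) = (1 − (3/2)^4) / (1 − (3/2)^11) = 8320/175099

Let u_k denote P(reach 11 before 0 | start at k). Boundary: u_0 = 0, u_11 = 1. Recurrence: u_k = 2/5·u_{k+1} + 3/5·u_{k-1} for 1 ≤ k ≤ 10. Try u_k = A + B·r^k with r = q/p = (3/5)/(2/5) = 3/2. Substitution satisfies the recurrence; boundary conditions give:
  u_k = (1 − r^k) / (1 − r^N) = (1 − (3/2)^4) / (1 − (3/2)^11) = 8320/175099.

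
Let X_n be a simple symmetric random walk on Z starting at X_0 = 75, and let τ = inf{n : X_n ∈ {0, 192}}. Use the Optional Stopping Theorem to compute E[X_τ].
E[X_τ] = 75

X_n is a martingale and τ is a bounded-mean stopping time (indeed τ is finite a.s. with bounded expectation since the walk is in a bounded region). By the OST, E[X_τ] = E[X_0] = 75. Equivalently: E[X_τ] = 192 · P(hit 192 first) + 0 · P(hit 0 first) = 192 · (75/192) = 75.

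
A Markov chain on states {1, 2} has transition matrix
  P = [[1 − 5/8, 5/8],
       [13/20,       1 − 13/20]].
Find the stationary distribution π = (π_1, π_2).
π_1 = 26/51, π_2 = 25/51

Solve πP = π with π_1 + π_2 = 1. From πP = π: π_1 · (1 − 5/8) + π_2 · 13/20 = π_1 ⇒ π_2 · 13/20 = π_1 · 5/8 ⇒ π_2/π_1 = (5/8)/(13/20) = 25/26. Together with π_1 + π_2 = 1:
  π_1 = (13/20)/(5/8 + 13/20) = (13/20)/(51/40) = 26/51,
  π_2 = (5/8)/(5/8 + 13/20) = (5/8)/(51/40) = 25/51.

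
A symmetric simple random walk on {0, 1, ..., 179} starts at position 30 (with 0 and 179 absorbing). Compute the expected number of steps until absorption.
E[τ | X_0 = 30] = 4470

Let v_k = E[τ | X_0 = k]. Boundary: v_0 = v_179 = 0. Recurrence: v_k = 1 + (v_{k-1} + v_{k+1})/2 for 1 ≤ k ≤ 178. The particular solution to v_k − (v_{k-1} + v_{k+1})/2 = 1 is v_k = −k^2. Adding homogeneous solution A + B k and matching boundaries gives v_k = k (179 − k). Substituting k = 30: v_30 = 30 · 149 = 4470.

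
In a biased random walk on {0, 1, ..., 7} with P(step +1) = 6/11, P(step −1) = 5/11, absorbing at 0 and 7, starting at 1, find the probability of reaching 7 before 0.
P(hit 7 before 0) = (1 − (5/6)^1) / (1 − (5/6)^7) = 46656/201811

Let u_k denote P(reach 7 before 0 | start at k). Boundary: u_0 = 0, u_7 = 1. Recurrence: u_k = 6/11·u_{k+1} + 5/11·u_{k-1} for 1 ≤ k ≤ 6. Try u_k = A + B·r^k with r = q/p = (5/11)/(6/11) = 5/6. Substitution satisfies the recurrence; boundary conditions give:
  u_k = (1 − r^k) / (1 − r^N) = (1 − (5/6)^1) / (1 − (5/6)^7) = 46656/201811.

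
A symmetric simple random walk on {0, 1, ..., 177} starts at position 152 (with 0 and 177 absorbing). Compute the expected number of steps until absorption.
E[τ | X_0 = 152] = 3800

Let v_k = E[τ | X_0 = k]. Boundary: v_0 = v_177 = 0. Recurrence: v_k = 1 + (v_{k-1} + v_{k+1})/2 for 1 ≤ k ≤ 176. The particular solution to v_k − (v_{k-1} + v_{k+1})/2 = 1 is v_k = −k^2. Adding homogeneous solution A + B k and matching boundaries gives v_k = k (177 − k). Substituting k = 152: v_152 = 152 · 25 = 3800.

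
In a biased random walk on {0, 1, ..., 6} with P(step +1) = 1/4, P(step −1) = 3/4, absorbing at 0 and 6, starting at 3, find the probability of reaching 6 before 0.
P(hit 6 before 0) = (1 − (3)^3) / (1 − (3)^6) = 1/28

Let u_k denote P(reach 6 before 0 | start at k). Boundary: u_0 = 0, u_6 = 1. Recurrence: u_k = 1/4·u_{k+1} + 3/4·u_{k-1} for 1 ≤ k ≤ 5. Try u_k = A + B·r^k with r = q/p = (3/4)/(1/4) = 3. Substitution satisfies the recurrence; boundary conditions give:
  u_k = (1 − r^k) / (1 − r^N) = (1 − (3)^3) / (1 − (3)^6) = 1/28.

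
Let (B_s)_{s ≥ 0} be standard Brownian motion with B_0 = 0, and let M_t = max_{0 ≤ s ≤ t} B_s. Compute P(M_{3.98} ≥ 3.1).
P(M_{3.98} ≥ 3.1) = 2·P(B_{3.98} ≥ 3.1) = 2(1 − Φ(3.1/√3.98)) ≈ 0.1202

By the reflection principle for Brownian motion, P(M_t ≥ a) = 2 · P(B_t ≥ a) for a ≥ 0. Since B_t ~ N(0, t), P(B_t ≥ 3.1) = 1 − Φ(3.1/√t) = 1 − Φ(3.1/√3.98) = 1 − Φ(1.5539). So
  P(M_{3.98} ≥ 3.1) = 2(1 − Φ(1.5539)) ≈ 0.1202.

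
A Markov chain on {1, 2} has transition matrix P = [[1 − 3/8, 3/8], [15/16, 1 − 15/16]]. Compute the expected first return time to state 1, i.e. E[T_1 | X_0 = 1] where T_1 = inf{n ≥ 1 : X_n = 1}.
E[T_1 | X_0 = 1] = 1/π_1 = 7/5

For an irreducible recurrent Markov chain with stationary distribution π, E[T_i | X_0 = i] = 1/π_i (Kac's formula). Here π_1 = (15/16)/(3/8 + 15/16) = (15/16)/(21/16) = 5/7, so E[T_1 | X_0 = 1] = 1/π_1 = (3/8 + 15/16)/(15/16) = (21/16)/(15/16) = 7/5.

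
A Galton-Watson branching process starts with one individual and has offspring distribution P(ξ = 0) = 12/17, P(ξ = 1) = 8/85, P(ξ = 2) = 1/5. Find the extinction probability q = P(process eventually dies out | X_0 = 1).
q = 1

Mean offspring μ = 0·12/17 + 1·8/85 + 2·1/5 = 42/85 ≤ 1. For μ ≤ 1 with offspring not concentrated at 1, the Galton-Watson process goes extinct almost surely, so q = 1.
(Algebraic check: The pgf is f(s) = 12/17 + 8/85·s + 1/5·s². The extinction probability q is the smallest fixed point of f in [0, 1]. Setting s = f(s):
  1/5·s² + (8/85 − 1)·s + 12/17 = 0
  1/5·s² − (12/17 + 1/5)·s + 12/17 = 0
which factors as (s − 1)·(1/5·s − 12/17) = 0, giving roots s = 1 and s = (12/17)/(1/5) = 60/17. Since 60/17 ≥ 1, the smallest root in [0, 1] is s = 1.)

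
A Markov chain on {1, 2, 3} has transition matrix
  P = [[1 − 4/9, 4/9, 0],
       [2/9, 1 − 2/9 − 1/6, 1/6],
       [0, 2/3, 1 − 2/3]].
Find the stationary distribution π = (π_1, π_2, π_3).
π = (2/7, 4/7, 1/7)

This is a birth-death chain on three states, which satisfies detailed balance: π_1 · P_{12} = π_2 · P_{21} and π_2 · P_{23} = π_3 · P_{32}.
From π_1 · 4/9 = π_2 · 2/9: π_2/π_1 = (4/9)/(2/9) = 2.
From π_2 · 1/6 = π_3 · 2/3: π_3/π_2 = (1/6)/(2/3) = 1/4.
Take π_1 proportional to 1; then unnormalized π = (1, 2, 1/2). Normalize by dividing by the sum 7/2:
  π = (2/7, 4/7, 1/7).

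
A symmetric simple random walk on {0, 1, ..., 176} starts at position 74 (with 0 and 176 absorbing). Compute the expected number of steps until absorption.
E[τ | X_0 = 74] = 7548

Let v_k = E[τ | X_0 = k]. Boundary: v_0 = v_176 = 0. Recurrence: v_k = 1 + (v_{k-1} + v_{k+1})/2 for 1 ≤ k ≤ 175. The particular solution to v_k − (v_{k-1} + v_{k+1})/2 = 1 is v_k = −k^2. Adding homogeneous solution A + B k and matching boundaries gives v_k = k (176 − k). Substituting k = 74: v_74 = 74 · 102 = 7548.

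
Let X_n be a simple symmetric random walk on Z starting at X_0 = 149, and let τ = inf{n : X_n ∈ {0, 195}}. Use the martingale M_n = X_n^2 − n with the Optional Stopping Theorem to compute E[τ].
E[τ] = 6854

M_n = X_n^2 − n is a martingale (since E[X_{n+1}^2 | F_n] = X_n^2 + 1). By OST (τ has finite mean in a bounded region), E[M_τ] = E[M_0] = X_0^2 − 0 = 149^2 = 22201. Also E[M_τ] = E[X_τ^2] − E[τ]. The walk exits at 0 or 195, with P(hit 195 first) = 149/195, so E[X_τ^2] = 195^2 · 149/195 + 0 = 29055. Thus E[τ] = E[X_τ^2] − E[M_τ] = 29055 − 22201 = 6854 = 149(195 − 149) = 6854.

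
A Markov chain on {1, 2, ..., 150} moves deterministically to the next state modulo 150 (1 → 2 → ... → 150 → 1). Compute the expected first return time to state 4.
E[T_4 | X_0 = 4] = 150

The chain cycles deterministically, so starting at state 4 it returns in exactly 150 steps. Equivalently, the stationary distribution is uniform π_j = 1/150 for every state j, so by Kac's formula E[T_4] = 1/π_4 = 150.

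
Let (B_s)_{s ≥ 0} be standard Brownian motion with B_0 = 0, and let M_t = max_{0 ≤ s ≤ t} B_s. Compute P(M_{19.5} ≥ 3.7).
P(M_{19.5} ≥ 3.7) = 2·P(B_{19.5} ≥ 3.7) = 2(1 − Φ(3.7/√19.5)) ≈ 0.4021

By the reflection principle for Brownian motion, P(M_t ≥ a) = 2 · P(B_t ≥ a) for a ≥ 0. Since B_t ~ N(0, t), P(B_t ≥ 3.7) = 1 − Φ(3.7/√t) = 1 − Φ(3.7/√19.5) = 1 − Φ(0.8379). So
  P(M_{19.5} ≥ 3.7) = 2(1 − Φ(0.8379)) ≈ 0.4021.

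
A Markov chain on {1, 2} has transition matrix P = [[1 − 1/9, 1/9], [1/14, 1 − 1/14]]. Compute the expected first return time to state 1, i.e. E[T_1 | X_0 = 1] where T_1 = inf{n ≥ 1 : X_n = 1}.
E[T_1 | X_0 = 1] = 1/π_1 = 23/9

For an irreducible recurrent Markov chain with stationary distribution π, E[T_i | X_0 = i] = 1/π_i (Kac's formula). Here π_1 = (1/14)/(1/9 + 1/14) = (1/14)/(23/126) = 9/23, so E[T_1 | X_0 = 1] = 1/π_1 = (1/9 + 1/14)/(1/14) = (23/126)/(1/14) = 23/9.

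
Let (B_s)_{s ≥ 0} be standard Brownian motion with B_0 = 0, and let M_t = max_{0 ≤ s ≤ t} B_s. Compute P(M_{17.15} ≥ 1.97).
P(M_{17.15} ≥ 1.97) = 2·P(B_{17.15} ≥ 1.97) = 2(1 − Φ(1.97/√17.15)) ≈ 0.6343

By the reflection principle for Brownian motion, P(M_t ≥ a) = 2 · P(B_t ≥ a) for a ≥ 0. Since B_t ~ N(0, t), P(B_t ≥ 1.97) = 1 − Φ(1.97/√t) = 1 − Φ(1.97/√17.15) = 1 − Φ(0.4757). So
  P(M_{17.15} ≥ 1.97) = 2(1 − Φ(0.4757)) ≈ 0.6343.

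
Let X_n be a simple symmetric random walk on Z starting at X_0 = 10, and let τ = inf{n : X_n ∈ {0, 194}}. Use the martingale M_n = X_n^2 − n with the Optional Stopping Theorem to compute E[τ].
E[τ] = 1840

M_n = X_n^2 − n is a martingale (since E[X_{n+1}^2 | F_n] = X_n^2 + 1). By OST (τ has finite mean in a bounded region), E[M_τ] = E[M_0] = X_0^2 − 0 = 10^2 = 100. Also E[M_τ] = E[X_τ^2] − E[τ]. The walk exits at 0 or 194, with P(hit 194 first) = 10/194, so E[X_τ^2] = 194^2 · 10/194 + 0 = 1940. Thus E[τ] = E[X_τ^2] − E[M_τ] = 1940 − 100 = 1840 = 10(194 − 10) = 1840.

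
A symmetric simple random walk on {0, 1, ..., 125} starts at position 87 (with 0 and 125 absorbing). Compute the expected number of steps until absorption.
E[τ | X_0 = 87] = 3306

Let v_k = E[τ | X_0 = k]. Boundary: v_0 = v_125 = 0. Recurrence: v_k = 1 + (v_{k-1} + v_{k+1})/2 for 1 ≤ k ≤ 124. The particular solution to v_k − (v_{k-1} + v_{k+1})/2 = 1 is v_k = −k^2. Adding homogeneous solution A + B k and matching boundaries gives v_k = k (125 − k). Substituting k = 87: v_87 = 87 · 38 = 3306.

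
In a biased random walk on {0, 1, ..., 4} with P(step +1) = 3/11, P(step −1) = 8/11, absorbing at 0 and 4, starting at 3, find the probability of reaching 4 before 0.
P(hit 4 before 0) = (1 − (8/3)^3) / (1 − (8/3)^4) = 291/803

Let u_k denote P(reach 4 before 0 | start at k). Boundary: u_0 = 0, u_4 = 1. Recurrence: u_k = 3/11·u_{k+1} + 8/11·u_{k-1} for 1 ≤ k ≤ 3. Try u_k = A + B·r^k with r = q/p = (8/11)/(3/11) = 8/3. Substitution satisfies the recurrence; boundary conditions give:
  u_k = (1 − r^k) / (1 − r^N) = (1 − (8/3)^3) / (1 − (8/3)^4) = 291/803.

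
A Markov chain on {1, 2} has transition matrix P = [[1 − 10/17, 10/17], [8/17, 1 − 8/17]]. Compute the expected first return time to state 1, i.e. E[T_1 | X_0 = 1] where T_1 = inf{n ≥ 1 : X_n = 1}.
E[T_1 | X_0 = 1] = 1/π_1 = 9/4

For an irreducible recurrent Markov chain with stationary distribution π, E[T_i | X_0 = i] = 1/π_i (Kac's formula). Here π_1 = (8/17)/(10/17 + 8/17) = (8/17)/(18/17) = 4/9, so E[T_1 | X_0 = 1] = 1/π_1 = (10/17 + 8/17)/(8/17) = (18/17)/(8/17) = 9/4.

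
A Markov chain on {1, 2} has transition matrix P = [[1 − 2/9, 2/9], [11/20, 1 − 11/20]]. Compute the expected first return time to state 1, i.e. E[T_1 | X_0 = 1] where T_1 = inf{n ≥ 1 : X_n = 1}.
E[T_1 | X_0 = 1] = 1/π_1 = 139/99

For an irreducible recurrent Markov chain with stationary distribution π, E[T_i | X_0 = i] = 1/π_i (Kac's formula). Here π_1 = (11/20)/(2/9 + 11/20) = (11/20)/(139/180) = 99/139, so E[T_1 | X_0 = 1] = 1/π_1 = (2/9 + 11/20)/(11/20) = (139/180)/(11/20) = 139/99.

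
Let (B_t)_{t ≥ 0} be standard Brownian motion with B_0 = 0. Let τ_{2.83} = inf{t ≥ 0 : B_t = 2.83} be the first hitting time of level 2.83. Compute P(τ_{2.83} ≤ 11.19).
P(τ_{2.83} ≤ 11.19) = 2(1 − Φ(2.83/√11.19)) = 2(1 − Φ(0.8460)) ≈ 0.3976

By the reflection principle for standard BM, P(τ_b ≤ t) = 2 · P(B_t ≥ b). Since B_t ~ N(0, t), P(B_t ≥ 2.83) = 1 − Φ(2.83/√t) = 1 − Φ(2.83/√11.19) = 1 − Φ(0.8460) ≈ 0.19878. Doubling: P(τ_{2.83} ≤ 11.19) ≈ 2 · 0.19878 = 0.39756 ≈ 0.3976.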